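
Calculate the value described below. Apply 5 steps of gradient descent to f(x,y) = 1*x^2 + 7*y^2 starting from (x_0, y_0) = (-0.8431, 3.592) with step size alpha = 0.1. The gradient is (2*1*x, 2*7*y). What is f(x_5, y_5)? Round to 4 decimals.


Gradient descent on f(x,y) = 1*x^2 + 7*y^2.
Starting point: (-0.8431, 3.592), alpha = 0.1
Step 1: grad_x = 2*1*-0.8431 = -1.6862, grad_y = 2*7*3.592 = 50.288
  x_1 = -0.8431 - 0.1*-1.6862 = -0.6745
  y_1 = 3.592 - 0.1*50.288 = -1.4368
Step 2: grad_x = 2*1*-0.6745 = -1.349, grad_y = 2*7*-1.4368 = -20.1152
  x_2 = -0.6745 - 0.1*-1.349 = -0.5396
  y_2 = -1.4368 - 0.1*-20.1152 = 0.5747
Step 3: grad_x = 2*1*-0.5396 = -1.0792, grad_y = 2*7*0.5747 = 8.0461
  x_3 = -0.5396 - 0.1*-1.0792 = -0.4317
  y_3 = 0.5747 - 0.1*8.0461 = -0.2299
Step 4: grad_x = 2*1*-0.4317 = -0.8633, grad_y = 2*7*-0.2299 = -3.2184
  x_4 = -0.4317 - 0.1*-0.8633 = -0.3453
  y_4 = -0.2299 - 0.1*-3.2184 = 0.092
Step 5: grad_x = 2*1*-0.3453 = -0.6907, grad_y = 2*7*0.092 = 1.2874
  x_5 = -0.3453 - 0.1*-0.6907 = -0.2763
  y_5 = 0.092 - 0.1*1.2874 = -0.0368
f(-0.2763, -0.0368) = 1*(-0.2763)^2 + 7*(-0.0368)^2 = 0.0858


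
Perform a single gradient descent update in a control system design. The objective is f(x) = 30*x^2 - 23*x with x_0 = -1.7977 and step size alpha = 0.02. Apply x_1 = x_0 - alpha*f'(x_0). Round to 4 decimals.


We compute the gradient at x_0 and apply the update.
f'(x) = 60*x - 23
f'(-1.7977) = 60*-1.7977 - 23 = -130.862
x_1 = -1.7977 - 0.02*-130.862 = 0.8195


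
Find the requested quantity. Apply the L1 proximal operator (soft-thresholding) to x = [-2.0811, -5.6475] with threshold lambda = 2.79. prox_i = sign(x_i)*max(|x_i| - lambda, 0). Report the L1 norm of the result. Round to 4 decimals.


Soft-thresholding with lambda = 2.79:
prox(-2.0811) = sign(-2.0811)*max(|-2.0811| - 2.79, 0) = 0.0
prox(-5.6475) = sign(-5.6475)*max(|-5.6475| - 2.79, 0) = -2.8575
prox(x) = [0.0, -2.8575]
||prox(x)||_1 = 0.0 + 2.8575 = 2.8575


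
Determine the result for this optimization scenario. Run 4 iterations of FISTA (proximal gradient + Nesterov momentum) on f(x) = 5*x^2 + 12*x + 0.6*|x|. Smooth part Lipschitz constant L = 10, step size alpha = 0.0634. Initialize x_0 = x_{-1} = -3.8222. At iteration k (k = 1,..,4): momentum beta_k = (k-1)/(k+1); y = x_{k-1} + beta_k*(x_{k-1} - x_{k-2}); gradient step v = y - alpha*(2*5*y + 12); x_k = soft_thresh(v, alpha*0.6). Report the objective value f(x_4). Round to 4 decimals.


FISTA on f(x) = 5*x^2 + 12*x + 0.6*|x|
L = 10, alpha = 0.0634
Iteration 1: beta = 0.0, y = -3.8222 + 0.0*(-3.8222 + 3.8222) = -3.8222
  grad(y) = -26.222, v = y - alpha*grad = -2.1597
  prox(v) = soft_thresh(-2.1597, 0.038) = -2.1217
Iteration 2: beta = 0.3333, y = -2.1217 + 0.3333*(-2.1217 + 3.8222) = -1.5548
  grad(y) = -3.5485, v = y - alpha*grad = -1.3299
  prox(v) = soft_thresh(-1.3299, 0.038) = -1.2918
Iteration 3: beta = 0.5, y = -1.2918 + 0.5*(-1.2918 + 2.1217) = -0.8769
  grad(y) = 3.2309, v = y - alpha*grad = -1.0817
  prox(v) = soft_thresh(-1.0817, 0.038) = -1.0437
Iteration 4: beta = 0.6, y = -1.0437 + 0.6*(-1.0437 + 1.2918) = -0.8948
  grad(y) = 3.0517, v = y - alpha*grad = -1.0883
  prox(v) = soft_thresh(-1.0883, 0.038) = -1.0503
f(x_4) = 5*(-1.0503)^2 + 12*(-1.0503) + 0.6*|-1.0503| = -6.4577


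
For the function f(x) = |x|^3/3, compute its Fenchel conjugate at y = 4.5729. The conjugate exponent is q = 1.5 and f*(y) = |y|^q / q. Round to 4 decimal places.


The conjugate exponent q satisfies 1/p + 1/q = 1.
p = 3, so q = 3/(3 - 1) = 1.5
|y|^q = 4.5729^1.5 = 9.7788
f*(4.5729) = 9.7788 / 1.5 = 6.5192


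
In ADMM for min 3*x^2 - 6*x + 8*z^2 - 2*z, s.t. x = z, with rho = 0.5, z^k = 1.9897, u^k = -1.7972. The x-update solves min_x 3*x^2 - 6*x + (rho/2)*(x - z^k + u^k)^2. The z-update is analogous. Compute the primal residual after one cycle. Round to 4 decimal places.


ADMM iteration with rho = 0.5, z^k = 1.9897, u^k = -1.7972
Step 1: x-update.
Minimize 3*x^2 - 6*x + (0.5/2)*(x - 1.9897 - 1.7972)^2
FOC: (2*3 + 0.5)*x = 6 + 0.5*(1.9897 + 1.7972)
x^{k+1} = 1.2144
Step 2: z-update.
Minimize 8*z^2 - 2*z + (0.5/2)*(1.2144 - z - 1.7972)^2
FOC: (2*8 + 0.5)*z = 2 + 0.5*(1.2144 - 1.7972)
z^{k+1} = 0.1036
Step 3: u-update.
u^{k+1} = -1.7972 + 1.2144 - 0.1036 = -0.6864
Step 4: Primal residual = |1.2144 - 0.1036| = 1.1108


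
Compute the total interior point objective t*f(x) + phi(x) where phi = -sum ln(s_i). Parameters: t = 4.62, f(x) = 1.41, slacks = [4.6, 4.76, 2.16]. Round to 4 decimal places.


Step 1: Compute log-barrier.
ln values: [1.5261, 1.5602, 0.7701]
phi = -(1.5261 + 1.5602 + 0.7701) = -3.8564
Step 2: Compute augmented objective.
t*f(x) = 4.62*1.41 = 6.5142
Total = 6.5142 - 3.8564 = 2.6578


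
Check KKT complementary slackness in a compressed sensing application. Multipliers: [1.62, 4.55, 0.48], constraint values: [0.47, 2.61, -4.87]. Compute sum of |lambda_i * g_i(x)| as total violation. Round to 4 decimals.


KKT complementary slackness check:
lambda_1 * g_1 = 1.62 * 0.47 = 0.7614
lambda_2 * g_2 = 4.55 * 2.61 = 11.8755
lambda_3 * g_3 = 0.48 * -4.87 = -2.3376
Total violation = 0.7614 + 11.8755 + 2.3376 = 14.9745


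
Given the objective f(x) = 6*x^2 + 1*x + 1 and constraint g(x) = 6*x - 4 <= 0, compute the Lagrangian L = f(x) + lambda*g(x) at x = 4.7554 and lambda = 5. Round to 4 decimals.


Step 1: Evaluate f(x).
f(4.7554) = 6*4.7554^2 + 1*4.7554 + 1 = 141.4384
Step 2: Evaluate g(x).
g(4.7554) = 6*4.7554 - 4 = 24.5324
Step 3: Compute Lagrangian.
L = 141.4384 + 5*24.5324 = 264.1004


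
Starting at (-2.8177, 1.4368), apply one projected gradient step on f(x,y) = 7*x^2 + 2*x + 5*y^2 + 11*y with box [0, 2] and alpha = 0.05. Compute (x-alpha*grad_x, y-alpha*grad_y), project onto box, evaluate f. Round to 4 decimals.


Step 1: Compute gradient at (-2.8177, 1.4368).
grad_x = 2*7*-2.8177 + 2 = -37.4478
grad_y = 2*5*1.4368 + 11 = 25.368
Step 2: Gradient step.
x_raw = -2.8177 - 0.05*-37.4478 = -0.9453
y_raw = 1.4368 - 0.05*25.368 = 0.1684
Step 3: Project onto [0, 2].
x_proj = clip(-0.9453) = 0.0
y_proj = clip(0.1684) = 0.1684
Step 4: Evaluate f.
f(0.0, 0.1684) = 1.9942


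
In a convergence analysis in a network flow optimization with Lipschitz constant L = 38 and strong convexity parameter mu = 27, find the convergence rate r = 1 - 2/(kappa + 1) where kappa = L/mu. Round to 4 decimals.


Step 1: Compute the condition number.
kappa = L/mu = 38/27 = 1.4074
Step 2: Compute the convergence rate.
r = 1 - 2/(kappa + 1) = 1 - 2*mu/(L + mu) = (L - mu)/(L + mu) = 11/65 = 0.1692


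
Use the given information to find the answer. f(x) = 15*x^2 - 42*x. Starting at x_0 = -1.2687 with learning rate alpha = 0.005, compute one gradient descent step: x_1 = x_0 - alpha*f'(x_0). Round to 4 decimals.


We compute the gradient at x_0 and apply the update.
f'(x) = 30*x - 42
f'(-1.2687) = 30*-1.2687 - 42 = -80.061
x_1 = -1.2687 - 0.005*-80.061 = -0.8684


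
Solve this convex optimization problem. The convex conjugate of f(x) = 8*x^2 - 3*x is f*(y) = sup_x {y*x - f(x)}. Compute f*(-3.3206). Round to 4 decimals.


f*(y) = sup_x {y*x - a*x^2 - b*x} = sup_x {(y-b)*x - a*x^2}
FOC: (y - b) - 2a*x = 0 => x* = (y - b)/(2a)
x* = (-3.3206 + 3)/(2*8) = -0.02
f*(-3.3206) = (y-b)^2/(4a) = (-3.3206 + 3)^2/(4*8)
= 0.1028/32 = 0.0032


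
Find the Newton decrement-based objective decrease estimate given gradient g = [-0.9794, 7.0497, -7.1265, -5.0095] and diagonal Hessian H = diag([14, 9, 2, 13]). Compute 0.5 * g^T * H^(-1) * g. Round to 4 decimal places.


Step 1: H is diagonal, so H^(-1) * g = [-0.07, 0.7833, -3.5633, -0.3853].
Step 2: g^T H^(-1) g = sum_i g_i^2 / H_ii
  = (-0.9794)^2/14 + (7.0497)^2/9 + (-7.1265)^2/2 + (-5.0095)^2/13
  = 0.0685 + 5.522 + 25.3935 + 1.9304 = 32.9144
Step 3: Objective decrease = 0.5 * g^T H^(-1) g = 16.4572


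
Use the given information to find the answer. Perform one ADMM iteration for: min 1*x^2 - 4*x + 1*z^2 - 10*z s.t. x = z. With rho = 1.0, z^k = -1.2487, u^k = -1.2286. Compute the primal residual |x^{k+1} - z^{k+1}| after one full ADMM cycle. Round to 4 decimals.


ADMM iteration with rho = 1.0, z^k = -1.2487, u^k = -1.2286
Step 1: x-update.
Minimize 1*x^2 - 4*x + (1.0/2)*(x + 1.2487 - 1.2286)^2
FOC: (2*1 + 1.0)*x = 4 + 1.0*(-1.2487 + 1.2286)
x^{k+1} = 1.3266
Step 2: z-update.
Minimize 1*z^2 - 10*z + (1.0/2)*(1.3266 - z - 1.2286)^2
FOC: (2*1 + 1.0)*z = 10 + 1.0*(1.3266 - 1.2286)
z^{k+1} = 3.366
Step 3: u-update.
u^{k+1} = -1.2286 + 1.3266 - 3.366 = -3.268
Step 4: Primal residual = |1.3266 - 3.366| = 2.0394


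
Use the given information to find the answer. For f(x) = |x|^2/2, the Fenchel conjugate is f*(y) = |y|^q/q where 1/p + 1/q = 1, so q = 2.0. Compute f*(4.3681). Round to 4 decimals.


The conjugate exponent q satisfies 1/p + 1/q = 1.
p = 2, so q = 2/(2 - 1) = 2.0
|y|^q = 4.3681^2.0 = 19.0803
f*(4.3681) = 19.0803 / 2.0 = 9.5401


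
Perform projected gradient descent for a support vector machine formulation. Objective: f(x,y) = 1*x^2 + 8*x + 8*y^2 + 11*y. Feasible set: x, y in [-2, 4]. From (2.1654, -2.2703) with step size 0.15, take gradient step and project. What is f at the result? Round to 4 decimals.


Step 1: Compute gradient at (2.1654, -2.2703).
grad_x = 2*1*2.1654 + 8 = 12.3308
grad_y = 2*8*-2.2703 + 11 = -25.3248
Step 2: Gradient step.
x_raw = 2.1654 - 0.15*12.3308 = 0.3158
y_raw = -2.2703 - 0.15*-25.3248 = 1.5284
Step 3: Project onto [-2, 4].
x_proj = clip(0.3158) = 0.3158
y_proj = clip(1.5284) = 1.5284
Step 4: Evaluate f.
f(0.3158, 1.5284) = 38.1271


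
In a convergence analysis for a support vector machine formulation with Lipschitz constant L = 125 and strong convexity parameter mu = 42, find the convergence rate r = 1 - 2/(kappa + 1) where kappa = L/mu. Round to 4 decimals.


Step 1: Compute the condition number.
kappa = L/mu = 125/42 = 2.9762
Step 2: Compute the convergence rate.
r = 1 - 2/(kappa + 1) = 1 - 2*mu/(L + mu) = (L - mu)/(L + mu) = 83/167 = 0.497


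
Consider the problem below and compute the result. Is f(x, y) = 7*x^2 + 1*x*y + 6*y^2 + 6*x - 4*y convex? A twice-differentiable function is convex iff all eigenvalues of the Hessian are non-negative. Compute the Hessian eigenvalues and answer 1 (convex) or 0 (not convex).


The Hessian of f(x,y) = 7*x^2 + 1*x*y + 6*y^2 + 6*x - 4*y is:
H = [[14, 1], [1, 12]]
Trace = 14 + 12 = 26
Determinant = 14*12 - (1)^2 = 167
Discriminant = (26)^2 - 4*167 = 8.0
Eigenvalues: lambda_1 = 11.5858, lambda_2 = 14.4142
The function is convex.

1


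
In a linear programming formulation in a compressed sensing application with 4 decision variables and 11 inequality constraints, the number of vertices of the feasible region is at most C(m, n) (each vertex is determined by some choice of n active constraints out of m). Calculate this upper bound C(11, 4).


Each vertex corresponds to some choice of n active constraints out of m, so the number of vertices is at most C(m, n) = m! / (n!(m-n)!).
m = 11, n = 4
Numerator: 11 * 10 * 9 * 8
Denominator: 4! = 24
C(11, 4) = 330


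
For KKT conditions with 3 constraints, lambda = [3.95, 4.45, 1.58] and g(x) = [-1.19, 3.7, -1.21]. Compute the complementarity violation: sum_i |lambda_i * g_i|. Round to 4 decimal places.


KKT complementary slackness check:
lambda_1 * g_1 = 3.95 * -1.19 = -4.7005
lambda_2 * g_2 = 4.45 * 3.7 = 16.465
lambda_3 * g_3 = 1.58 * -1.21 = -1.9118
Total violation = 4.7005 + 16.465 + 1.9118 = 23.0773


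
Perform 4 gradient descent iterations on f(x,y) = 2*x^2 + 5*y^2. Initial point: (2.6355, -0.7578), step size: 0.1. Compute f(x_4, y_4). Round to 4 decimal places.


Gradient descent on f(x,y) = 2*x^2 + 5*y^2.
Starting point: (2.6355, -0.7578), alpha = 0.1
Step 1: grad_x = 2*2*2.6355 = 10.542, grad_y = 2*5*-0.7578 = -7.578
  x_1 = 2.6355 - 0.1*10.542 = 1.5813
  y_1 = -0.7578 - 0.1*-7.578 = 0.0
Step 2: grad_x = 2*2*1.5813 = 6.3252, grad_y = 2*5*0.0 = 0.0
  x_2 = 1.5813 - 0.1*6.3252 = 0.9488
  y_2 = 0.0 - 0.1*0.0 = 0.0
Step 3: grad_x = 2*2*0.9488 = 3.7951, grad_y = 2*5*0.0 = 0.0
  x_3 = 0.9488 - 0.1*3.7951 = 0.5693
  y_3 = 0.0 - 0.1*0.0 = 0.0
Step 4: grad_x = 2*2*0.5693 = 2.2771, grad_y = 2*5*0.0 = 0.0
  x_4 = 0.5693 - 0.1*2.2771 = 0.3416
  y_4 = 0.0 - 0.1*0.0 = 0.0
f(0.3416, 0.0) = 2*0.3416^2 + 5*0.0^2 = 0.2333


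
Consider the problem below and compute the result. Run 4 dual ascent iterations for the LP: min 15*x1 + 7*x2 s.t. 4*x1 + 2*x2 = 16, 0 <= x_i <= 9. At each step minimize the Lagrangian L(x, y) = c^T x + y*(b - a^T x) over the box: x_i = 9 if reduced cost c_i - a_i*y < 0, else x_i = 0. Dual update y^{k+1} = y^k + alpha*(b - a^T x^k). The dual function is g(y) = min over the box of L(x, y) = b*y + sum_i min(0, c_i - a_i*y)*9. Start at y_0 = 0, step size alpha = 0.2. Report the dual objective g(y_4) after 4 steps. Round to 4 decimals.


Dual ascent for LP: min 15*x1 + 7*x2, 4*x1 + 2*x2 = 16, 0 <= x_i <= 9
Step 1: y^k = 0.0, reduced costs: (15.0, 7.0)
  x^k = (0.0, 0.0), subgradient = b - a^T x = 16.0
  y^{k+1} = 0.0 + 0.2*16.0 = 3.2
Step 2: y^k = 3.2, reduced costs: (2.2, 0.6)
  x^k = (0.0, 0.0), subgradient = b - a^T x = 16.0
  y^{k+1} = 3.2 + 0.2*16.0 = 6.4
Step 3: y^k = 6.4, reduced costs: (-10.6, -5.8)
  x^k = (9.0, 9.0), subgradient = b - a^T x = -38.0
  y^{k+1} = 6.4 + 0.2*-38.0 = -1.2
Step 4: y^k = -1.2, reduced costs: (19.8, 9.4)
  x^k = (0.0, 0.0), subgradient = b - a^T x = 16.0
  y^{k+1} = -1.2 + 0.2*16.0 = 2.0
Dual objective at y_4 = 2.0: reduced costs (7.0, 3.0), box minimizer x = (0.0, 0.0)
g(y_4) = b*y + (c1 - a1*y)*x1 + (c2 - a2*y)*x2 = 16*2.0 + 7.0*0.0 + 3.0*0.0 = 32.0 + 0.0 + 0.0 = 32.0


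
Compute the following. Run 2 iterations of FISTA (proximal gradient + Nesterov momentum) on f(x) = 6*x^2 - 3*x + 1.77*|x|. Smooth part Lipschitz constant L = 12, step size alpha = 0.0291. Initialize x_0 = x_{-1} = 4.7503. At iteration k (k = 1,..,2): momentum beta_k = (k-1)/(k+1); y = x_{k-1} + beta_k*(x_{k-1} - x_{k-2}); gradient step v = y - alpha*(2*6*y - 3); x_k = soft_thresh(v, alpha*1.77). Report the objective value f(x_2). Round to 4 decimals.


FISTA on f(x) = 6*x^2 - 3*x + 1.77*|x|
L = 12, alpha = 0.0291
Iteration 1: beta = 0.0, y = 4.7503 + 0.0*(4.7503 - 4.7503) = 4.7503
  grad(y) = 54.0036, v = y - alpha*grad = 3.1788
  prox(v) = soft_thresh(3.1788, 0.0515) = 3.1273
Iteration 2: beta = 0.3333, y = 3.1273 + 0.3333*(3.1273 - 4.7503) = 2.5863
  grad(y) = 28.0354, v = y - alpha*grad = 1.7705
  prox(v) = soft_thresh(1.7705, 0.0515) = 1.7189
f(x_2) = 6*1.7189^2 - 3*1.7189 + 1.77*|1.7189| = 15.6144


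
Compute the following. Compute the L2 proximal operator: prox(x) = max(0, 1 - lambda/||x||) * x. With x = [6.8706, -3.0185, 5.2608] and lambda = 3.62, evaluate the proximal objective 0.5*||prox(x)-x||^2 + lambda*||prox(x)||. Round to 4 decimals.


Step 1: Compute ||x||.
||x|| = 9.1647
Step 2: Compute scaling factor.
scale = max(0, 1 - 3.62/9.1647) = 0.605
Step 3: prox(x) = [4.1568, -1.8262, 3.1828]
||prox(x)|| = 5.5447
Step 4: Proximal objective.
0.5*||prox-x||^2 = 6.5522
lambda*||prox|| = 20.0718
Total = 26.6242


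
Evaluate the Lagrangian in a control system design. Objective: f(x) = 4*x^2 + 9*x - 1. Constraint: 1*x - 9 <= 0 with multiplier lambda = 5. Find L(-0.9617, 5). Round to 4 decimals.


Step 1: Evaluate f(x).
f(-0.9617) = 4*(-0.9617)^2 + 9*(-0.9617) - 1 = -5.9558
Step 2: Evaluate g(x).
g(-0.9617) = 1*-0.9617 - 9 = -9.9617
Step 3: Compute Lagrangian.
L = -5.9558 + 5*-9.9617 = -55.7643


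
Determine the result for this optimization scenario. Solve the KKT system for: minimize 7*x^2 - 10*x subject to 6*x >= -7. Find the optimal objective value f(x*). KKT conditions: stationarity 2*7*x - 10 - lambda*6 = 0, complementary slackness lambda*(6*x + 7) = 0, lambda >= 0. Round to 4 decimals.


Step 1: Try lambda = 0 (constraint inactive).
Stationarity: 2*7*x - 10 = 0
x* = 10/(2*7) = 5/7 = 0.7143 (rounded; the exact value 5/7 is used below)
Check constraint: 6*0.7143 = 4.2858 >= -7 -- satisfied.
Step 2: Compute optimal value.
f(x*) = 7*(5/7)^2 - 10*(5/7) = -3.5714


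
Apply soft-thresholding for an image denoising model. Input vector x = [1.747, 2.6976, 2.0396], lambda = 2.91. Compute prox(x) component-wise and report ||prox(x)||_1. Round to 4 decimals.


Soft-thresholding with lambda = 2.91:
prox(1.747) = sign(1.747)*max(|1.747| - 2.91, 0) = 0.0
prox(2.6976) = sign(2.6976)*max(|2.6976| - 2.91, 0) = 0.0
prox(2.0396) = sign(2.0396)*max(|2.0396| - 2.91, 0) = 0.0
prox(x) = [0.0, 0.0, 0.0]
||prox(x)||_1 = 0.0 + 0.0 + 0.0 = 0.0


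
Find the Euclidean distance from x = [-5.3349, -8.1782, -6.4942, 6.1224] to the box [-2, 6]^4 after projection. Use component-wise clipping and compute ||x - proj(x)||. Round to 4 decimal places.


Project each component onto [-2, 6].
clip(-5.3349) = -2.0, clip(-8.1782) = -2.0, clip(-6.4942) = -2.0, clip(6.1224) = 6.0
Projection = [-2.0, -2.0, -2.0, 6.0]
Squared diffs: [11.1216, 38.1702, 20.1978, 0.015]
Distance = sqrt(69.5046) = 8.3369


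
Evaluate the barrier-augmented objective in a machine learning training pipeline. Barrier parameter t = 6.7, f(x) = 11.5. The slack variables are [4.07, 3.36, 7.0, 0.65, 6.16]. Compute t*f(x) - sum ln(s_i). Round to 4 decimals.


Step 1: Compute log-barrier.
ln values: [1.4036, 1.2119, 1.9459, -0.4308, 1.8181]
phi = -(1.4036 + 1.2119 + 1.9459 - 0.4308 + 1.8181) = -5.9488
Step 2: Compute augmented objective.
t*f(x) = 6.7*11.5 = 77.05
Total = 77.05 - 5.9488 = 71.1012


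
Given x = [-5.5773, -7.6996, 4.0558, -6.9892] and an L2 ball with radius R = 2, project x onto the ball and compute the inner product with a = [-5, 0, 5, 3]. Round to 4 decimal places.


Step 1: Compute ||x|| (intermediates to 6 decimals).
||x|| = sqrt((-5.5773)^2 + (-7.6996)^2 + 4.0558^2 + (-6.9892)^2) = 12.477522
Step 2: Project.
Since ||x|| > R, scale = R/||x|| = 2/12.477522 = 0.160288, proj(x) = scale * x
proj(x) = [-0.893974, -1.234153, 0.650096, -1.120285]
Step 3: Dot product.
a^T * proj(x) = -5*(-0.893974) + 0*(-1.234153) + 5*0.650096 + 3*(-1.120285) = 4.3595


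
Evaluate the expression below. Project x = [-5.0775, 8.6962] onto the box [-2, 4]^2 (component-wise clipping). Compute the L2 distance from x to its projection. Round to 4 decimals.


Project each component onto [-2, 4].
clip(-5.0775) = -2.0, clip(8.6962) = 4.0
Projection = [-2.0, 4.0]
Squared diffs: [9.471, 22.0543]
Distance = sqrt(31.5253) = 5.6147


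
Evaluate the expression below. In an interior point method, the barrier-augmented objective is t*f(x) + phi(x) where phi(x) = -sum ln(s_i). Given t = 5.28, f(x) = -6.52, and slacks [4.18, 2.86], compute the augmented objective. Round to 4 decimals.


Step 1: Compute log-barrier.
ln values: [1.4303, 1.0508]
phi = -(1.4303 + 1.0508) = -2.4811
Step 2: Compute augmented objective.
t*f(x) = 5.28*-6.52 = -34.4256
Total = -34.4256 - 2.4811 = -36.9067


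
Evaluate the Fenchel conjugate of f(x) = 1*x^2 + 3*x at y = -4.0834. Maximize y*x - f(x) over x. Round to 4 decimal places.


f*(y) = sup_x {y*x - a*x^2 - b*x} = sup_x {(y-b)*x - a*x^2}
FOC: (y - b) - 2a*x = 0 => x* = (y - b)/(2a)
x* = (-4.0834 - 3)/(2*1) = -3.5417
f*(-4.0834) = (y-b)^2/(4a) = (-4.0834 - 3)^2/(4*1)
= 50.1746/4 = 12.5436


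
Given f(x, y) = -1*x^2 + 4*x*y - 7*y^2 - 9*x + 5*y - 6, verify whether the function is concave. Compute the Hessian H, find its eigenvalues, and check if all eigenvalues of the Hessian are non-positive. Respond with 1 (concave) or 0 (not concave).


The Hessian of f(x,y) = -1*x^2 + 4*x*y - 7*y^2 - 9*x + 5*y - 6 is:
H = [[-2, 4], [4, -14]]
Trace = -2 - 14 = -16
Determinant = -2*-14 - (4)^2 = 12
Discriminant = (-16)^2 - 4*12 = 208.0
Eigenvalues: lambda_1 = -15.2111, lambda_2 = -0.7889
The function is concave.

1


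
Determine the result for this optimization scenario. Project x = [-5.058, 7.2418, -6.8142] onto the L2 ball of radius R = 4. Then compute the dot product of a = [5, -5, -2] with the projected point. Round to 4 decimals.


Step 1: Compute ||x|| (intermediates to 6 decimals).
||x|| = sqrt((-5.058)^2 + 7.2418^2 + (-6.8142)^2) = 11.15618
Step 2: Project.
Since ||x|| > R, scale = R/||x|| = 4/11.15618 = 0.358546, proj(x) = scale * x
proj(x) = [-1.813526, 2.596518, -2.443204]
Step 3: Dot product.
a^T * proj(x) = 5*(-1.813526) - 5*2.596518 - 2*(-2.443204) = -17.1638


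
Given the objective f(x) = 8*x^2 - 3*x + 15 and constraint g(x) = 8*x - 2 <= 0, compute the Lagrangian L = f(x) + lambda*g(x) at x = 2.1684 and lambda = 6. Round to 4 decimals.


Step 1: Evaluate f(x).
f(2.1684) = 8*2.1684^2 - 3*2.1684 + 15 = 46.1105
Step 2: Evaluate g(x).
g(2.1684) = 8*2.1684 - 2 = 15.3472
Step 3: Compute Lagrangian.
L = 46.1105 + 6*15.3472 = 138.1937


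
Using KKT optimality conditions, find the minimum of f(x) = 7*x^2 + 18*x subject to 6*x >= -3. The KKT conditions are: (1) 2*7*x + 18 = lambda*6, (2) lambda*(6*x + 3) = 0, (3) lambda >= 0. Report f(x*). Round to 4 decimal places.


Step 1: Try lambda = 0 (constraint inactive).
x_unc = -18/(2*7) = -1.2857
Check: 6*-1.2857 = -7.7142 < -3 -- violated!
Step 2: Constraint must be active: 6*x = -3
x* = -3/6 = -0.5
lambda = (2*7*(-0.5) + 18)/6 = 1.8333
Step 3: Compute optimal value.
f(x*) = 7*(-0.5)^2 + 18*(-0.5) = -7.25


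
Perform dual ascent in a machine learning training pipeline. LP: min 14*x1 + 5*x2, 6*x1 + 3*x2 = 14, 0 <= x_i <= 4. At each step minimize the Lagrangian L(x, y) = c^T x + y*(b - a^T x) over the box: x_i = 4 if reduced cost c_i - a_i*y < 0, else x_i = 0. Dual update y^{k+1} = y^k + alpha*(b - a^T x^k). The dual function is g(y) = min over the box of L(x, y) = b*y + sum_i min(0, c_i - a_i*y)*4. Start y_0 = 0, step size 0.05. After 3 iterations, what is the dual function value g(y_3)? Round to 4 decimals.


Dual ascent for LP: min 14*x1 + 5*x2, 6*x1 + 3*x2 = 14, 0 <= x_i <= 4
Step 1: y^k = 0.0, reduced costs: (14.0, 5.0)
  x^k = (0.0, 0.0), subgradient = b - a^T x = 14.0
  y^{k+1} = 0.0 + 0.05*14.0 = 0.7
Step 2: y^k = 0.7, reduced costs: (9.8, 2.9)
  x^k = (0.0, 0.0), subgradient = b - a^T x = 14.0
  y^{k+1} = 0.7 + 0.05*14.0 = 1.4
Step 3: y^k = 1.4, reduced costs: (5.6, 0.8)
  x^k = (0.0, 0.0), subgradient = b - a^T x = 14.0
  y^{k+1} = 1.4 + 0.05*14.0 = 2.1
Dual objective at y_3 = 2.1: reduced costs (1.4, -1.3), box minimizer x = (0.0, 4.0)
g(y_3) = b*y + (c1 - a1*y)*x1 + (c2 - a2*y)*x2 = 14*2.1 + 1.4*0.0 + (-1.3)*4.0 = 29.4 + 0.0 - 5.2 = 24.2


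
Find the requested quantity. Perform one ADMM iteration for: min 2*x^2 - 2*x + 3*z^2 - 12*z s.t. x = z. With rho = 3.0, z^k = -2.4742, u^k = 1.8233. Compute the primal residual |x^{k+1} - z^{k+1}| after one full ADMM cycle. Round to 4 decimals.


ADMM iteration with rho = 3.0, z^k = -2.4742, u^k = 1.8233
Step 1: x-update.
Minimize 2*x^2 - 2*x + (3.0/2)*(x + 2.4742 + 1.8233)^2
FOC: (2*2 + 3.0)*x = 2 + 3.0*(-2.4742 - 1.8233)
x^{k+1} = -1.5561
Step 2: z-update.
Minimize 3*z^2 - 12*z + (3.0/2)*(-1.5561 - z + 1.8233)^2
FOC: (2*3 + 3.0)*z = 12 + 3.0*(-1.5561 + 1.8233)
z^{k+1} = 1.4224
Step 3: u-update.
u^{k+1} = 1.8233 - 1.5561 - 1.4224 = -1.1552
Step 4: Primal residual = |-1.5561 - 1.4224| = 2.9785


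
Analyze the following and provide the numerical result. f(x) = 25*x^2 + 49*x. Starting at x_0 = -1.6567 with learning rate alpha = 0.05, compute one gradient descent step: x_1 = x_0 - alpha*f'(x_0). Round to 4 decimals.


We compute the gradient at x_0 and apply the update.
f'(x) = 50*x + 49
f'(-1.6567) = 50*-1.6567 + 49 = -33.835
x_1 = -1.6567 - 0.05*-33.835 = 0.0351


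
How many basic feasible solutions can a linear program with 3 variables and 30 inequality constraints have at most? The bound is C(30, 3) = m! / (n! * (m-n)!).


Each vertex corresponds to some choice of n active constraints out of m, so the number of vertices is at most C(m, n) = m! / (n!(m-n)!).
m = 30, n = 3
Numerator: 30 * 29 * 28
Denominator: 3! = 6
C(30, 3) = 4060


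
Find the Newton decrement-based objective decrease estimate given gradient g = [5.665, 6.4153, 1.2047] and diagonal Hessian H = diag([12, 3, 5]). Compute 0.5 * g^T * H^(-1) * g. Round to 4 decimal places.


Step 1: H is diagonal, so H^(-1) * g = [0.4721, 2.1384, 0.2409].
Step 2: g^T H^(-1) g = sum_i g_i^2 / H_ii
  = (5.665)^2/12 + (6.4153)^2/3 + (1.2047)^2/5
  = 2.6744 + 13.7187 + 0.2903 = 16.6833
Step 3: Objective decrease = 0.5 * g^T H^(-1) g = 8.3417


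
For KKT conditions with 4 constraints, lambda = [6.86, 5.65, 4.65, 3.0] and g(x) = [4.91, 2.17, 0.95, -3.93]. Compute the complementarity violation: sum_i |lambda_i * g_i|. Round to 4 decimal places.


KKT complementary slackness check:
lambda_1 * g_1 = 6.86 * 4.91 = 33.6826
lambda_2 * g_2 = 5.65 * 2.17 = 12.2605
lambda_3 * g_3 = 4.65 * 0.95 = 4.4175
lambda_4 * g_4 = 3.0 * -3.93 = -11.79
Total violation = 33.6826 + 12.2605 + 4.4175 + 11.79 = 62.1506


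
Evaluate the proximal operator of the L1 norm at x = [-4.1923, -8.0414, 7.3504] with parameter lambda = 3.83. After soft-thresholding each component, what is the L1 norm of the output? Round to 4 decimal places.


Soft-thresholding with lambda = 3.83:
prox(-4.1923) = sign(-4.1923)*max(|-4.1923| - 3.83, 0) = -0.3623
prox(-8.0414) = sign(-8.0414)*max(|-8.0414| - 3.83, 0) = -4.2114
prox(7.3504) = sign(7.3504)*max(|7.3504| - 3.83, 0) = 3.5204
prox(x) = [-0.3623, -4.2114, 3.5204]
||prox(x)||_1 = 0.3623 + 4.2114 + 3.5204 = 8.0941


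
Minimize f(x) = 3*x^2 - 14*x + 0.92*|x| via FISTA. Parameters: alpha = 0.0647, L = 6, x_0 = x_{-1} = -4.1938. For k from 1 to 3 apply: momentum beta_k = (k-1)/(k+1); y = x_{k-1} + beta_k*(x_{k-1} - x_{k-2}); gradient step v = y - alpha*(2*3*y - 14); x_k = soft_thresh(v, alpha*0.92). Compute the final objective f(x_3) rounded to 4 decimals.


FISTA on f(x) = 3*x^2 - 14*x + 0.92*|x|
L = 6, alpha = 0.0647
Iteration 1: beta = 0.0, y = -4.1938 + 0.0*(-4.1938 + 4.1938) = -4.1938
  grad(y) = -39.1628, v = y - alpha*grad = -1.66
  prox(v) = soft_thresh(-1.66, 0.0595) = -1.6004
Iteration 2: beta = 0.3333, y = -1.6004 + 0.3333*(-1.6004 + 4.1938) = -0.736
  grad(y) = -18.4159, v = y - alpha*grad = 0.4555
  prox(v) = soft_thresh(0.4555, 0.0595) = 0.396
Iteration 3: beta = 0.5, y = 0.396 + 0.5*(0.396 + 1.6004) = 1.3942
  grad(y) = -5.6347, v = y - alpha*grad = 1.7588
  prox(v) = soft_thresh(1.7588, 0.0595) = 1.6993
f(x_3) = 3*1.6993^2 - 14*1.6993 + 0.92*|1.6993| = -13.5639


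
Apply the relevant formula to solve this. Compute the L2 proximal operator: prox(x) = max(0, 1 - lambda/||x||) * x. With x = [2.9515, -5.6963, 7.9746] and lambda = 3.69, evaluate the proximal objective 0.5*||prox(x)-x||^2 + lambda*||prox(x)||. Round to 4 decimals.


Step 1: Compute ||x||.
||x|| = 10.2349
Step 2: Compute scaling factor.
scale = max(0, 1 - 3.69/10.2349) = 0.6395
Step 3: prox(x) = [1.8874, -3.6426, 5.0995]
||prox(x)|| = 6.5449
Step 4: Proximal objective.
0.5*||prox-x||^2 = 6.8081
lambda*||prox|| = 24.1507
Total = 30.9588


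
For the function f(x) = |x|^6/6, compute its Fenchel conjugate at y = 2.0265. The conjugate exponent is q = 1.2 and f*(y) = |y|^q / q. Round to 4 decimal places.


The conjugate exponent q satisfies 1/p + 1/q = 1.
p = 6, so q = 6/(6 - 1) = 1.2
|y|^q = 2.0265^1.2 = 2.334
f*(2.0265) = 2.334 / 1.2 = 1.945


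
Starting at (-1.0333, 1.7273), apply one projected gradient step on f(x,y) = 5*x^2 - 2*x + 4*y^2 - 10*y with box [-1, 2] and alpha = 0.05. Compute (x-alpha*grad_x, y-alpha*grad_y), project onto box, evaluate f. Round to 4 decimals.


Step 1: Compute gradient at (-1.0333, 1.7273).
grad_x = 2*5*-1.0333 - 2 = -12.333
grad_y = 2*4*1.7273 - 10 = 3.8184
Step 2: Gradient step.
x_raw = -1.0333 - 0.05*-12.333 = -0.4167
y_raw = 1.7273 - 0.05*3.8184 = 1.5364
Step 3: Project onto [-1, 2].
x_proj = clip(-0.4167) = -0.4167
y_proj = clip(1.5364) = 1.5364
Step 4: Evaluate f.
f(-0.4167, 1.5364) = -4.2207


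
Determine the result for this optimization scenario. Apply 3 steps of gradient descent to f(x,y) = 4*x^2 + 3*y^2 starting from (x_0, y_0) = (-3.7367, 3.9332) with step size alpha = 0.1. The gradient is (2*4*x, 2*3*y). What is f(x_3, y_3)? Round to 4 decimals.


Gradient descent on f(x,y) = 4*x^2 + 3*y^2.
Starting point: (-3.7367, 3.9332), alpha = 0.1
Step 1: grad_x = 2*4*-3.7367 = -29.8936, grad_y = 2*3*3.9332 = 23.5992
  x_1 = -3.7367 - 0.1*-29.8936 = -0.7473
  y_1 = 3.9332 - 0.1*23.5992 = 1.5733
Step 2: grad_x = 2*4*-0.7473 = -5.9787, grad_y = 2*3*1.5733 = 9.4397
  x_2 = -0.7473 - 0.1*-5.9787 = -0.1495
  y_2 = 1.5733 - 0.1*9.4397 = 0.6293
Step 3: grad_x = 2*4*-0.1495 = -1.1957, grad_y = 2*3*0.6293 = 3.7759
  x_3 = -0.1495 - 0.1*-1.1957 = -0.0299
  y_3 = 0.6293 - 0.1*3.7759 = 0.2517
f(-0.0299, 0.2517) = 4*(-0.0299)^2 + 3*0.2517^2 = 0.1937


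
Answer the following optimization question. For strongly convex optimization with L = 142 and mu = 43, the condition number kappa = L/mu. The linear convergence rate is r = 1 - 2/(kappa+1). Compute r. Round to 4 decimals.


Step 1: Compute the condition number.
kappa = L/mu = 142/43 = 3.3023
Step 2: Compute the convergence rate.
r = 1 - 2/(kappa + 1) = 1 - 2*mu/(L + mu) = (L - mu)/(L + mu) = 99/185 = 0.5351


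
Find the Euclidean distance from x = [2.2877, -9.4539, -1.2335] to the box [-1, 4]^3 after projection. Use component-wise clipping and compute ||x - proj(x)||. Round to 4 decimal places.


Project each component onto [-1, 4].
clip(2.2877) = 2.2877, clip(-9.4539) = -1.0, clip(-1.2335) = -1.0
Projection = [2.2877, -1.0, -1.0]
Squared diffs: [0.0, 71.4684, 0.0545]
Distance = sqrt(71.5229) = 8.4571


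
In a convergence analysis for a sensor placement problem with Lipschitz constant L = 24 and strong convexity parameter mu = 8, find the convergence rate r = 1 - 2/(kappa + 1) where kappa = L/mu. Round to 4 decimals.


Step 1: Compute the condition number.
kappa = L/mu = 24/8 = 3.0
Step 2: Compute the convergence rate.
r = 1 - 2/(kappa + 1) = 1 - 2*mu/(L + mu) = (L - mu)/(L + mu) = 16/32 = 0.5


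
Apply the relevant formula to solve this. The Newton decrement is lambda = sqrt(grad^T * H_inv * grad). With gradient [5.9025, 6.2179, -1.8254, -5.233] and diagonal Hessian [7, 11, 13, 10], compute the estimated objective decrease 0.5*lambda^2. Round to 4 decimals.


Step 1: H is diagonal, so H^(-1) * g = [0.8432, 0.5653, -0.1404, -0.5233].
Step 2: g^T H^(-1) g = sum_i g_i^2 / H_ii
  = (5.9025)^2/7 + (6.2179)^2/11 + (-1.8254)^2/13 + (-5.233)^2/10
  = 4.9771 + 3.5148 + 0.2563 + 2.7384 = 11.4866
Step 3: Objective decrease = 0.5 * g^T H^(-1) g = 5.7433


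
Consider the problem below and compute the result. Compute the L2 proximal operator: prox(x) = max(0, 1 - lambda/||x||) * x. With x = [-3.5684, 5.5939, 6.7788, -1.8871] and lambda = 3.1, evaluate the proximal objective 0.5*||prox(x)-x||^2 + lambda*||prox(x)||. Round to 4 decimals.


Step 1: Compute ||x||.
||x|| = 9.6715
Step 2: Compute scaling factor.
scale = max(0, 1 - 3.1/9.6715) = 0.6795
Step 3: prox(x) = [-2.4246, 3.8009, 4.606, -1.2822]
||prox(x)|| = 6.5715
Step 4: Proximal objective.
0.5*||prox-x||^2 = 4.805
lambda*||prox|| = 20.3717
Total = 25.1767


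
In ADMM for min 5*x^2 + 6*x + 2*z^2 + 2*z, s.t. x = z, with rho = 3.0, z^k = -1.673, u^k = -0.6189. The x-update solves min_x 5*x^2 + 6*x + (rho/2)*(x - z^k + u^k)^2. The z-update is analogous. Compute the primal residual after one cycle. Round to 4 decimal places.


ADMM iteration with rho = 3.0, z^k = -1.673, u^k = -0.6189
Step 1: x-update.
Minimize 5*x^2 + 6*x + (3.0/2)*(x + 1.673 - 0.6189)^2
FOC: (2*5 + 3.0)*x = -6 + 3.0*(-1.673 + 0.6189)
x^{k+1} = -0.7048
Step 2: z-update.
Minimize 2*z^2 + 2*z + (3.0/2)*(-0.7048 - z - 0.6189)^2
FOC: (2*2 + 3.0)*z = -2 + 3.0*(-0.7048 - 0.6189)
z^{k+1} = -0.853
Step 3: u-update.
u^{k+1} = -0.6189 - 0.7048 + 0.853 = -0.4707
Step 4: Primal residual = |-0.7048 + 0.853| = 0.1482


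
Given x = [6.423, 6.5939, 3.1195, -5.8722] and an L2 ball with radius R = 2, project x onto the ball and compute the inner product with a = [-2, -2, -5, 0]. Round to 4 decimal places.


Step 1: Compute ||x|| (intermediates to 6 decimals).
||x|| = sqrt(6.423^2 + 6.5939^2 + 3.1195^2 + (-5.8722)^2) = 11.355548
Step 2: Project.
Since ||x|| > R, scale = R/||x|| = 2/11.355548 = 0.176125, proj(x) = scale * x
proj(x) = [1.131251, 1.161351, 0.549422, -1.034241]
Step 3: Dot product.
a^T * proj(x) = -2*1.131251 - 2*1.161351 - 5*0.549422 + 0*(-1.034241) = -7.3323


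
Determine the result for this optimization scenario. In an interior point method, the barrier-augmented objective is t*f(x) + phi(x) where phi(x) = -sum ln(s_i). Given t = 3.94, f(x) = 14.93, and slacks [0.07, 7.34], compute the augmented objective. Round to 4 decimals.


Step 1: Compute log-barrier.
ln values: [-2.6593, 1.9933]
phi = -(-2.6593 + 1.9933) = 0.6659
Step 2: Compute augmented objective.
t*f(x) = 3.94*14.93 = 58.8242
Total = 58.8242 + 0.6659 = 59.4901


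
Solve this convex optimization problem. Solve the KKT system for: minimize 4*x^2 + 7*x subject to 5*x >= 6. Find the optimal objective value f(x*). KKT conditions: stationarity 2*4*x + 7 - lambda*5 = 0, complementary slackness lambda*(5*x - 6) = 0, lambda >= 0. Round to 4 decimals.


Step 1: Try lambda = 0 (constraint inactive).
x_unc = -7/(2*4) = -0.875
Check: 5*-0.875 = -4.375 < 6 -- violated!
Step 2: Constraint must be active: 5*x = 6
x* = 6/5 = 1.2
lambda = (2*4*1.2 + 7)/5 = 3.32
Step 3: Compute optimal value.
f(x*) = 4*1.2^2 + 7*1.2 = 14.16


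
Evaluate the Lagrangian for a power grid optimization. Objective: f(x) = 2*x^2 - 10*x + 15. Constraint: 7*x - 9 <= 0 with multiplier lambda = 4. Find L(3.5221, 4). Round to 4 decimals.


Step 1: Evaluate f(x).
f(3.5221) = 2*3.5221^2 - 10*3.5221 + 15 = 4.5894
Step 2: Evaluate g(x).
g(3.5221) = 7*3.5221 - 9 = 15.6547
Step 3: Compute Lagrangian.
L = 4.5894 + 4*15.6547 = 67.2082


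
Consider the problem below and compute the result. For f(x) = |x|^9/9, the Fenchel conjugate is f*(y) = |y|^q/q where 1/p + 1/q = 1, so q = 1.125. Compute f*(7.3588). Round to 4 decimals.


The conjugate exponent q satisfies 1/p + 1/q = 1.
p = 9, so q = 9/(9 - 1) = 1.125
|y|^q = 7.3588^1.125 = 9.444
f*(7.3588) = 9.444 / 1.125 = 8.3947


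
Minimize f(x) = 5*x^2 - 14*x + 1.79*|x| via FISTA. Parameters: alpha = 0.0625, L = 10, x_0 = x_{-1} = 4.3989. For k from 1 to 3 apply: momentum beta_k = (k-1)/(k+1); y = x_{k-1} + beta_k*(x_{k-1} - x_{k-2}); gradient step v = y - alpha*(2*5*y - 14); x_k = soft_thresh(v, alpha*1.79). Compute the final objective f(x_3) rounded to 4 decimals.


FISTA on f(x) = 5*x^2 - 14*x + 1.79*|x|
L = 10, alpha = 0.0625
Iteration 1: beta = 0.0, y = 4.3989 + 0.0*(4.3989 - 4.3989) = 4.3989
  grad(y) = 29.989, v = y - alpha*grad = 2.5246
  prox(v) = soft_thresh(2.5246, 0.1119) = 2.4127
Iteration 2: beta = 0.3333, y = 2.4127 + 0.3333*(2.4127 - 4.3989) = 1.7507
  grad(y) = 3.5065, v = y - alpha*grad = 1.5315
  prox(v) = soft_thresh(1.5315, 0.1119) = 1.4196
Iteration 3: beta = 0.5, y = 1.4196 + 0.5*(1.4196 - 2.4127) = 0.9231
  grad(y) = -4.7693, v = y - alpha*grad = 1.2212
  prox(v) = soft_thresh(1.2212, 0.1119) = 1.1093
f(x_3) = 5*1.1093^2 - 14*1.1093 + 1.79*|1.1093| = -7.3918


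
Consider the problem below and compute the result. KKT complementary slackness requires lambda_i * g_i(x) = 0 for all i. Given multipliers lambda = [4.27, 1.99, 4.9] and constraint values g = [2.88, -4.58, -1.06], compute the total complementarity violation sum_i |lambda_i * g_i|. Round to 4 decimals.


KKT complementary slackness check:
lambda_1 * g_1 = 4.27 * 2.88 = 12.2976
lambda_2 * g_2 = 1.99 * -4.58 = -9.1142
lambda_3 * g_3 = 4.9 * -1.06 = -5.194
Total violation = 12.2976 + 9.1142 + 5.194 = 26.6058


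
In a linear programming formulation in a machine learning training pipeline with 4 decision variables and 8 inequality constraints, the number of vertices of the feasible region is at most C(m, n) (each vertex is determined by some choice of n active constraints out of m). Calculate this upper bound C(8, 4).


Each vertex corresponds to some choice of n active constraints out of m, so the number of vertices is at most C(m, n) = m! / (n!(m-n)!).
m = 8, n = 4
Numerator: 8 * 7 * 6 * 5
Denominator: 4! = 24
C(8, 4) = 70


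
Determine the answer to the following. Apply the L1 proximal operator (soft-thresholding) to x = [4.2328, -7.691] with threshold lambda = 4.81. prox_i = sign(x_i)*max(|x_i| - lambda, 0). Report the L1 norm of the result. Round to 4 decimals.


Soft-thresholding with lambda = 4.81:
prox(4.2328) = sign(4.2328)*max(|4.2328| - 4.81, 0) = 0.0
prox(-7.691) = sign(-7.691)*max(|-7.691| - 4.81, 0) = -2.881
prox(x) = [0.0, -2.881]
||prox(x)||_1 = 0.0 + 2.881 = 2.881


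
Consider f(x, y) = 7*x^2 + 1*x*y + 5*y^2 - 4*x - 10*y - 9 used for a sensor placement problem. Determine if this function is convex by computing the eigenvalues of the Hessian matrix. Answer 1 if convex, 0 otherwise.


The Hessian of f(x,y) = 7*x^2 + 1*x*y + 5*y^2 - 4*x - 10*y - 9 is:
H = [[14, 1], [1, 10]]
Trace = 14 + 10 = 24
Determinant = 14*10 - (1)^2 = 139
Discriminant = (24)^2 - 4*139 = 20.0
Eigenvalues: lambda_1 = 9.7639, lambda_2 = 14.2361
The function is convex.

1


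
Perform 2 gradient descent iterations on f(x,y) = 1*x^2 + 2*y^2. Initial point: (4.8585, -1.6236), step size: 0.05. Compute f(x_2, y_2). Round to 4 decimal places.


Gradient descent on f(x,y) = 1*x^2 + 2*y^2.
Starting point: (4.8585, -1.6236), alpha = 0.05
Step 1: grad_x = 2*1*4.8585 = 9.717, grad_y = 2*2*-1.6236 = -6.4944
  x_1 = 4.8585 - 0.05*9.717 = 4.3727
  y_1 = -1.6236 - 0.05*-6.4944 = -1.2989
Step 2: grad_x = 2*1*4.3727 = 8.7453, grad_y = 2*2*-1.2989 = -5.1955
  x_2 = 4.3727 - 0.05*8.7453 = 3.9354
  y_2 = -1.2989 - 0.05*-5.1955 = -1.0391
f(3.9354, -1.0391) = 1*3.9354^2 + 2*(-1.0391)^2 = 17.6467


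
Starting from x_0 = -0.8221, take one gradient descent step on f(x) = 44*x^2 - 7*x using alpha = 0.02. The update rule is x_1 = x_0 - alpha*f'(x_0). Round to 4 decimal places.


We compute the gradient at x_0 and apply the update.
f'(x) = 88*x - 7
f'(-0.8221) = 88*-0.8221 - 7 = -79.3448
x_1 = -0.8221 - 0.02*-79.3448 = 0.7648


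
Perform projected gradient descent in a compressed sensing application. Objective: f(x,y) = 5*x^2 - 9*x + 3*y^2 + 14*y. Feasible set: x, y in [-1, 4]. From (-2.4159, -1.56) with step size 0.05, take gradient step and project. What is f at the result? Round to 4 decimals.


Step 1: Compute gradient at (-2.4159, -1.56).
grad_x = 2*5*-2.4159 - 9 = -33.159
grad_y = 2*3*-1.56 + 14 = 4.64
Step 2: Gradient step.
x_raw = -2.4159 - 0.05*-33.159 = -0.758
y_raw = -1.56 - 0.05*4.64 = -1.792
Step 3: Project onto [-1, 4].
x_proj = clip(-0.758) = -0.758
y_proj = clip(-1.792) = -1.0
Step 4: Evaluate f.
f(-0.758, -1.0) = -1.306


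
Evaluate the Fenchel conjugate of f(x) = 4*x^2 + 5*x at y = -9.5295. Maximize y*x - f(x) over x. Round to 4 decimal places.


f*(y) = sup_x {y*x - a*x^2 - b*x} = sup_x {(y-b)*x - a*x^2}
FOC: (y - b) - 2a*x = 0 => x* = (y - b)/(2a)
x* = (-9.5295 - 5)/(2*4) = -1.8162
f*(-9.5295) = (y-b)^2/(4a) = (-9.5295 - 5)^2/(4*4)
= 211.1064/16 = 13.1941


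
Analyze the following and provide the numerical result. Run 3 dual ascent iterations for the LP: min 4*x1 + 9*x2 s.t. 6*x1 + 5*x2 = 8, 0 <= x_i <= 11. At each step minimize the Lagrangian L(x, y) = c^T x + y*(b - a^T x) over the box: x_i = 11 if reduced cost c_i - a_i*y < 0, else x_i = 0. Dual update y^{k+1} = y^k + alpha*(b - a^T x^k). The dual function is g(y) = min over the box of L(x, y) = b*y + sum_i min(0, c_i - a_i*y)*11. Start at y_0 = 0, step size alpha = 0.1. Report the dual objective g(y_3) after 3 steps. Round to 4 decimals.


Dual ascent for LP: min 4*x1 + 9*x2, 6*x1 + 5*x2 = 8, 0 <= x_i <= 11
Step 1: y^k = 0.0, reduced costs: (4.0, 9.0)
  x^k = (0.0, 0.0), subgradient = b - a^T x = 8.0
  y^{k+1} = 0.0 + 0.1*8.0 = 0.8
Step 2: y^k = 0.8, reduced costs: (-0.8, 5.0)
  x^k = (11.0, 0.0), subgradient = b - a^T x = -58.0
  y^{k+1} = 0.8 + 0.1*-58.0 = -5.0
Step 3: y^k = -5.0, reduced costs: (34.0, 34.0)
  x^k = (0.0, 0.0), subgradient = b - a^T x = 8.0
  y^{k+1} = -5.0 + 0.1*8.0 = -4.2
Dual objective at y_3 = -4.2: reduced costs (29.2, 30.0), box minimizer x = (0.0, 0.0)
g(y_3) = b*y + (c1 - a1*y)*x1 + (c2 - a2*y)*x2 = 8*(-4.2) + 29.2*0.0 + 30.0*0.0 = -33.6 + 0.0 + 0.0 = -33.6


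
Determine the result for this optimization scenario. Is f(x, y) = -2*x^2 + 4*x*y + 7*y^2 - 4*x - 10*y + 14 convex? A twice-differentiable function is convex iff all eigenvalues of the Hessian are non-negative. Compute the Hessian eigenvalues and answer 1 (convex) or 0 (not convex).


The Hessian of f(x,y) = -2*x^2 + 4*x*y + 7*y^2 - 4*x - 10*y + 14 is:
H = [[-4, 4], [4, 14]]
Trace = -4 + 14 = 10
Determinant = -4*14 - (4)^2 = -72
Discriminant = (10)^2 - 4*-72 = 388.0
Eigenvalues: lambda_1 = -4.8489, lambda_2 = 14.8489
The function is not convex.

0
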